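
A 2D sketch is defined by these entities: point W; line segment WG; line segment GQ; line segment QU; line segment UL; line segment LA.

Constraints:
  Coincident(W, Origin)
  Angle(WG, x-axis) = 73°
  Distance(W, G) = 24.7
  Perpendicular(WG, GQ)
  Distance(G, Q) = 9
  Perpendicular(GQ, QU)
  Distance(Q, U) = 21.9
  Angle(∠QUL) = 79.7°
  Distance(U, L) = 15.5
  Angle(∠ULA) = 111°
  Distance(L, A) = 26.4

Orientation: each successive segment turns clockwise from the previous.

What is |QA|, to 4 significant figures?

21.27

W is at the origin; WG runs at 73.0° with length 24.7, so G = (7.222, 23.62). The perpendicularity gives GQ at right angles to WG, so GQ runs at -17.00°; with |GQ| = 9.0, Q = (15.83, 20.99). The perpendicularity gives QU at right angles to GQ, so QU runs at -107.0°; with |QU| = 21.9, U = (9.425, 0.04631). ∠QUL = 79.7° gives UL at 152.7° from the x-axis; with |UL| = 15.5, L = (-4.348, 7.155). ∠ULA = 111.0° gives LA at 83.70° from the x-axis; with |LA| = 26.4, A = (-1.451, 33.40). Then |QA| = |A − Q| = 21.27.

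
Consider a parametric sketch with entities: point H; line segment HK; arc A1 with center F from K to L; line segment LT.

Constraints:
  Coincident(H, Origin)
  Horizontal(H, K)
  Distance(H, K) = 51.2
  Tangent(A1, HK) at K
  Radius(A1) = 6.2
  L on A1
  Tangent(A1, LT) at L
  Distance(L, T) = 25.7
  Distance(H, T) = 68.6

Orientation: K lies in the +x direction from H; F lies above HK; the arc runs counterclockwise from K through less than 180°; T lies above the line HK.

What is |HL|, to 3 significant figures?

57.6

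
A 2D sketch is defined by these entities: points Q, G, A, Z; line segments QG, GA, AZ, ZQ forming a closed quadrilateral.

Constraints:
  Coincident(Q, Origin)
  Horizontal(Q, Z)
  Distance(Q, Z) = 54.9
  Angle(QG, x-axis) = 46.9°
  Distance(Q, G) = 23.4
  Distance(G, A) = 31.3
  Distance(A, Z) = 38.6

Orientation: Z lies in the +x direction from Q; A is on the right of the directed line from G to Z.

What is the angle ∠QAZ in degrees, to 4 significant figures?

122.0°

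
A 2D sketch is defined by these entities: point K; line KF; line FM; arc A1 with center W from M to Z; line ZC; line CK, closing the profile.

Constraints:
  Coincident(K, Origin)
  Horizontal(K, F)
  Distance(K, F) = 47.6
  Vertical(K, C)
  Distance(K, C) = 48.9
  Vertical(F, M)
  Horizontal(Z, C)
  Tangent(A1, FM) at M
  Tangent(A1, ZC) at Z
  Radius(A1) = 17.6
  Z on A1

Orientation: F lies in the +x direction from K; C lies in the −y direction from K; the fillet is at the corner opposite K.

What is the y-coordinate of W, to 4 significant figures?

-31.30

K is at the origin; KF is horizontal with |KF| = 47.6 and F on the +x side, so F = (47.60, 0.000). KC is vertical with |KC| = 48.9 and C on the −y side, so C = (0.000, -48.90). The virtual corner opposite K is at (47.60, -48.90). Tangency of A1 to FM means the radius WM is perpendicular to FM and tangency of A1 to ZC means the radius WZ is perpendicular to ZC, with radius 17.6, so the center W sits 17.6 in from both sides at W = (30.00, -31.30). So W.y = -31.30.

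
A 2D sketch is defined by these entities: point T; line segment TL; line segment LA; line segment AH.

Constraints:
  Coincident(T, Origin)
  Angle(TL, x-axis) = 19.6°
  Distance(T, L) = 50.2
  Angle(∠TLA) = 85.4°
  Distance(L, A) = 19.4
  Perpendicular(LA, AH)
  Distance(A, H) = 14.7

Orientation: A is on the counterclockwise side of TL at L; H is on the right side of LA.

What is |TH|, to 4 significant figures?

66.54

∠TLA = 85.4°, so LA runs at 19.6° + (180° − 85.4°) = 114.2° from the x-axis; with |LA| = 19.4, A = L + 19.4·(cos 114.2°, sin 114.2°) = (39.34, 34.53). LA is perpendicular to AH; with |AH| = 14.7 on the right of LA, H = A + 14.7·(0.9121, 0.4099) = (52.75, 40.56). Then |TH| = |H − T| = 66.54.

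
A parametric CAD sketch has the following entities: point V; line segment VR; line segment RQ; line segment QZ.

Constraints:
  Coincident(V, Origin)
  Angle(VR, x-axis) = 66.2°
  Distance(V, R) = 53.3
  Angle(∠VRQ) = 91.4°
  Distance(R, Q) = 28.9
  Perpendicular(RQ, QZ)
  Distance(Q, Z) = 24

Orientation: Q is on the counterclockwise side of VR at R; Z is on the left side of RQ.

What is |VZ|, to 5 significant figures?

42.068

V is at the origin; VR runs at 66.2° with length 53.3, so R = 53.3·(cos 66.2°, sin 66.2°) = (21.509, 48.767). ∠VRQ = 91.4°, so RQ runs at 66.2° + (180° − 91.4°) = 154.80° from the x-axis; with |RQ| = 28.9, Q = R + 28.9·(cos 154.80°, sin 154.80°) = (-4.6405, 61.072). The perpendicularity gives QZ at right angles to RQ; with |QZ| = 24.0 on the left of RQ, Z = Q + 24.0·(-0.42578, -0.90483) = (-14.859, 39.357). Then |VZ| = |Z − V| = 42.068.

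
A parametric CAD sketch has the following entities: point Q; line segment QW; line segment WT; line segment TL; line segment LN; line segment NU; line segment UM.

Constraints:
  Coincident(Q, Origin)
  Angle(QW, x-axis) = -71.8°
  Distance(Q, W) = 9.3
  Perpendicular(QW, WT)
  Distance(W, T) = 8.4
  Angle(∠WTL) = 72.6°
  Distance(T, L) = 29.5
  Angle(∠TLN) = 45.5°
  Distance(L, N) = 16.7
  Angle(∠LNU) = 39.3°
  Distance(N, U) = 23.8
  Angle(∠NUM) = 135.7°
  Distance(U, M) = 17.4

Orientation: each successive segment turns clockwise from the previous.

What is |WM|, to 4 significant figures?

43.68

Q is at the origin; QW runs at -71.8° with length 9.3, so W = (2.905, -8.835). QW is perpendicular to WT, so WT runs at -161.8°; with |WT| = 8.4, T = (-5.075, -11.46). ∠WTL = 72.6° gives TL at 90.80° from the x-axis; with |TL| = 29.5, L = (-5.487, 18.04). ∠TLN = 45.5° gives LN at -43.70° from the x-axis; with |LN| = 16.7, N = (6.587, 6.501). ∠LNU = 39.3° gives NU at 175.6° from the x-axis; with |NU| = 23.8, U = (-17.14, 8.327). ∠NUM = 135.7° gives UM at 131.3° from the x-axis; with |UM| = 17.4, M = (-28.63, 21.40). Then |WM| = |M − W| = 43.68.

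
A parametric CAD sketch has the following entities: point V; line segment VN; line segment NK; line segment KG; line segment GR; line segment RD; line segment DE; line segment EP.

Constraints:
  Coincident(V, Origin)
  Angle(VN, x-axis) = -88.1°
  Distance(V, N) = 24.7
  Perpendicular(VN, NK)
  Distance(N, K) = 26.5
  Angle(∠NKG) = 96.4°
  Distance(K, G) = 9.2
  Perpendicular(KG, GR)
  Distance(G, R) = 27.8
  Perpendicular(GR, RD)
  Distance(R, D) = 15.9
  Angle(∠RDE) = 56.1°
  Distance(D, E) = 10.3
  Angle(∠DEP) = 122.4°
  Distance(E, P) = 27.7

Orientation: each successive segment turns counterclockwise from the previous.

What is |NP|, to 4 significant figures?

30.36

V is at the origin; VN runs at -88.1° with length 24.7, so N = (0.8189, -24.69). VN is perpendicular to NK, so NK runs at 1.900°; with |NK| = 26.5, K = (27.30, -23.81). ∠NKG = 96.4° gives KG at 85.50° from the x-axis; with |KG| = 9.2, G = (28.03, -14.64). The perpendicularity gives GR at right angles to KG, so GR runs at 175.5°; with |GR| = 27.8, R = (0.3119, -12.46). The perpendicularity gives RD at right angles to GR, so RD runs at -94.50°; with |RD| = 15.9, D = (-0.9356, -28.31). ∠RDE = 56.1° gives DE at 29.40° from the x-axis; with |DE| = 10.3, E = (8.038, -23.25). ∠DEP = 122.4° gives EP at 87.00° from the x-axis; with |EP| = 27.7, P = (9.488, 4.412). Then |NP| = |P − N| = 30.36.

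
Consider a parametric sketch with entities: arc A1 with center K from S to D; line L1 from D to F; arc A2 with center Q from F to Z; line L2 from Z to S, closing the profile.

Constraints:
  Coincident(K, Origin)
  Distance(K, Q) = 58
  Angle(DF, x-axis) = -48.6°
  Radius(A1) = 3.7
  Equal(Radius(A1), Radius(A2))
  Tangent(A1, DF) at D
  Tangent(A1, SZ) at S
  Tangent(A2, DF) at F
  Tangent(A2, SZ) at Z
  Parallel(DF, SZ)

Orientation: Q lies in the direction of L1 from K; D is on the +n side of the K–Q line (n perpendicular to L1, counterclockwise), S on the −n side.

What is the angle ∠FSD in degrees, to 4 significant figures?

82.73°

The slot axis is L1's direction at -48.6°, so u = (cos -48.6°, sin -48.6°) = (0.6613, -0.7501) and n = (−sin -48.6°, cos -48.6°) = (0.7501, 0.6613). K is at the origin and Q lies 58.0 along u from K, so Q = 58.0·u = (38.36, -43.51). Tangency of A1 to both parallel lines with radius 3.7 puts D and S at K ± 3.7·n: D = (2.775, 2.447), S = (-2.775, -2.447). Equal radii place F and Z the same way about Q: F = Q + 3.7·n = (41.13, -41.06), Z = Q − 3.7·n = (35.58, -45.95). Then cos ∠FSD = SF·SD / (|SF||SD|), giving 82.73°.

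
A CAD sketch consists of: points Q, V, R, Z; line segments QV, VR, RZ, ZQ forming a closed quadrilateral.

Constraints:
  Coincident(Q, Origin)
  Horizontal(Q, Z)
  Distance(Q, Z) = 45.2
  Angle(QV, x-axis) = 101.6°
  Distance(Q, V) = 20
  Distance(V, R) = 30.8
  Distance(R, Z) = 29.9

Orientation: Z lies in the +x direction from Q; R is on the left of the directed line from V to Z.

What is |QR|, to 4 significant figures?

35.37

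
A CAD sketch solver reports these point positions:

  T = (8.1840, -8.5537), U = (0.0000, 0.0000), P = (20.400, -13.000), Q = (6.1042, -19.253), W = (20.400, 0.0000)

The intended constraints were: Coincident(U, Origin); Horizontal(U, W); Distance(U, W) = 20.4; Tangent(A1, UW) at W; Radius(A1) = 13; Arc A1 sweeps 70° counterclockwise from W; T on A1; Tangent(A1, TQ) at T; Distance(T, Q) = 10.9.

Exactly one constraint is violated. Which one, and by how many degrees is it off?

Tangent(A1, TQ) at T — off by 9.00°.

U = (0.00, 0.00) ✓; U.y = 0.00, W.y = 0.00 ✓; |UW| = 20.40 ✓; ∠(PW, WU) = 90.00° ✓; |PW| = 13.00 ✓; bearing(P→T) − bearing(P→W) = 70.00° ✓; |PT| = 13.00 ✓; ∠(PT, TQ) = 81.00° ✗; |TQ| = 10.90 ✓.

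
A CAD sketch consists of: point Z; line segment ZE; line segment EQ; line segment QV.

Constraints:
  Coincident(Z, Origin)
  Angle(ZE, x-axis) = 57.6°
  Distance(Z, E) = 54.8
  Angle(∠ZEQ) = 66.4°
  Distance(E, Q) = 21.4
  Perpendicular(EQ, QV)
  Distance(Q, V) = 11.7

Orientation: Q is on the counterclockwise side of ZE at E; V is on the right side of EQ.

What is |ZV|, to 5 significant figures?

61.919

∠ZEQ = 66.4°, so EQ runs at 57.6° + (180° − 66.4°) = 171.20° from the x-axis; with |EQ| = 21.4, Q = E + 21.4·(cos 171.20°, sin 171.20°) = (8.2152, 49.543). The perpendicularity gives QV at right angles to EQ; with |QV| = 11.7 on the right of EQ, V = Q + 11.7·(0.15299, 0.98823) = (10.005, 61.105). Then |ZV| = |V − Z| = 61.919.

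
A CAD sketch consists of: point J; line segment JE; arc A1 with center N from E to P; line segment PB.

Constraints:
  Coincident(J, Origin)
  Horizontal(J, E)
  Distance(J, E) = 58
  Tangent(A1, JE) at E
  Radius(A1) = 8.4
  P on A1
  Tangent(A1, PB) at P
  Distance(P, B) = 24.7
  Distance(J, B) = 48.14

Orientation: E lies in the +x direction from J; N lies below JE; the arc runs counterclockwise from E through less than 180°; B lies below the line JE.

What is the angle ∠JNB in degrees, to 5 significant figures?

53.992°

Checks: |NP| = 8.400 ✓; ∠(NP, PB) = 90.00° ✓; |PB| = 24.70 ✓; |JB| = 48.14 ✓.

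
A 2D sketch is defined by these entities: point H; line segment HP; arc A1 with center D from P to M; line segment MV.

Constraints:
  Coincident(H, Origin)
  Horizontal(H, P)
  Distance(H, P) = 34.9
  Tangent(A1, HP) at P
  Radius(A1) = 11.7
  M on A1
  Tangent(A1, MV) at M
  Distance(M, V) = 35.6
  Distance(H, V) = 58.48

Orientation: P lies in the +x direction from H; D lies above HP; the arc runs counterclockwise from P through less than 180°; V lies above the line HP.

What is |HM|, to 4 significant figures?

48.48

Checks: |DM| = 11.70 ✓; ∠(DM, MV) = 90.00° ✓; |MV| = 35.60 ✓; |HV| = 58.48 ✓.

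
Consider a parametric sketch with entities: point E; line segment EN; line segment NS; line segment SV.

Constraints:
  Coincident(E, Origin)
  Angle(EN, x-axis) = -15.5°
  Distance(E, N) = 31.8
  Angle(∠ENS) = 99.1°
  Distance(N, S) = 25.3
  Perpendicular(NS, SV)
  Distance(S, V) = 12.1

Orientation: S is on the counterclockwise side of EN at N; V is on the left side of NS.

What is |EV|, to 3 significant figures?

35.9

∠ENS = 99.1°, so NS runs at -15.5° + (180° − 99.1°) = 65.4° from the x-axis; with |NS| = 25.3, S = N + 25.3·(cos 65.4°, sin 65.4°) = (41.2, 14.5). The perpendicularity gives SV at right angles to NS; with |SV| = 12.1 on the left of NS, V = S + 12.1·(-0.909, 0.416) = (30.2, 19.5). Then |EV| = |V − E| = 35.9.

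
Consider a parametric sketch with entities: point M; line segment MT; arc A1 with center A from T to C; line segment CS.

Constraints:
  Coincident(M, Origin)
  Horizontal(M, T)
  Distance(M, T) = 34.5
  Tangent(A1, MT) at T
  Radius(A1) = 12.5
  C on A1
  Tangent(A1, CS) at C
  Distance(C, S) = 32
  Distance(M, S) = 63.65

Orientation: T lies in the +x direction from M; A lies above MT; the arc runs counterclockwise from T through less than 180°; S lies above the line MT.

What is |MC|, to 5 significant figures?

48.838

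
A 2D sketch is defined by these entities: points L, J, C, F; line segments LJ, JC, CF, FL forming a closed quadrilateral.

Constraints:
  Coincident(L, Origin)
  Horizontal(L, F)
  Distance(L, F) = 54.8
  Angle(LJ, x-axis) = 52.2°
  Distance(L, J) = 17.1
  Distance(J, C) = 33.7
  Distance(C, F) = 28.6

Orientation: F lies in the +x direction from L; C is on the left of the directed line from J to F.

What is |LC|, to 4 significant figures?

49.13

L is at the origin; L and F share the same y with |LF| = 54.8 and F in +x, so F = (54.8, 0). LJ runs at 52.2° with |LJ| = 17.1, so J = (10.48, 13.51). C is determined by |JC| = 33.7 and |CF| = 28.6 together: it lies at the intersection of circle(J, 33.7) and circle(F, 28.6). With |JF| = 46.33, the foot of the radical line on JF is 26.60 from J and the perpendicular offset is √(33.7² − 26.60²) = 20.70. Taking the left-of-JF solution: C = (41.96, 25.55).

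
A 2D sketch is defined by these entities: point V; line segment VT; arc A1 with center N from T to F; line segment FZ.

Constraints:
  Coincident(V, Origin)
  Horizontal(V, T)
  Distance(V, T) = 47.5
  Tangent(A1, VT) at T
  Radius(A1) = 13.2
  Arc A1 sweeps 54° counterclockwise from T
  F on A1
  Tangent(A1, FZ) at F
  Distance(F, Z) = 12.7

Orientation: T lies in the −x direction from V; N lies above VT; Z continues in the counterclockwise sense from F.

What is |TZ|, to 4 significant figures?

24.00

V is at the origin; VT is horizontal with |VT| = 47.5 and T on the −x side, so T = (-47.50, 0.000). Since A1 is tangent to VT there, NT ⟂ VT, so N = T + (0, 13.2) = (-47.50, 13.20). On A1, T sits at bearing -90° from N; a 54° counterclockwise sweep puts F at bearing -36°, so F = N + 13.2·(cos -36°, sin -36°) = (-36.82, 5.441). Since A1 is tangent to FZ there, NF ⟂ FZ, so FZ runs along (−sin -36°, cos -36°); with |FZ| = 12.7, Z = (-29.36, 15.72). Then |TZ| = |Z − T| = 24.00.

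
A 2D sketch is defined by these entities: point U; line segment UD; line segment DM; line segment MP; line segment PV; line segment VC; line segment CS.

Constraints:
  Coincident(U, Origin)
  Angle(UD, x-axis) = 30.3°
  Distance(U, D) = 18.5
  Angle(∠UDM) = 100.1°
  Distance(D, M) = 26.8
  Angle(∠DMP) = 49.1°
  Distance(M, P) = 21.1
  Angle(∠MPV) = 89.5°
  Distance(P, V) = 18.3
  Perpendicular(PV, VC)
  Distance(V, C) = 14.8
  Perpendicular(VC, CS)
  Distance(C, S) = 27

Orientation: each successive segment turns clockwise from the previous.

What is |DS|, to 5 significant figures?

31.157

PV ⟂ VC, so VC runs at -1.0000°; with |VC| = 14.8, C = (27.360, 7.1476). VC is perpendicular to CS, so CS runs at -91.000°; with |CS| = 27.0, S = (26.889, -19.848). Then |DS| = |S − D| = 31.157.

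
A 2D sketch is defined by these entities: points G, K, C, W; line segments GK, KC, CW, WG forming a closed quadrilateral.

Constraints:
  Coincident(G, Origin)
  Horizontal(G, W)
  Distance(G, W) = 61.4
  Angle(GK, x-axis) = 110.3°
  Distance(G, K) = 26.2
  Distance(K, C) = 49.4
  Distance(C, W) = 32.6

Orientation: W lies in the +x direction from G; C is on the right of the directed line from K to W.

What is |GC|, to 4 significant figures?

30.11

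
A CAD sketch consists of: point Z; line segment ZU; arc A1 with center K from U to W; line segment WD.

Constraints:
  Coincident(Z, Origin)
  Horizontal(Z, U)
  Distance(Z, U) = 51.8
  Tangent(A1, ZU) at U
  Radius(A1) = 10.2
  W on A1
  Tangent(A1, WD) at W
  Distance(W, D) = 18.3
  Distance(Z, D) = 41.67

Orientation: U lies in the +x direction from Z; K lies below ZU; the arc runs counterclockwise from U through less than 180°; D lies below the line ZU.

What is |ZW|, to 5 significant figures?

42.927

Z is at the origin; Z and U share the same y with |ZU| = 51.8 and U on the +x side, so U = (51.800, 0.0000). A1 meets ZU tangentially, so KU is at right angles to ZU, so K = U + (0, -10.2) = (51.800, -10.200). Since KW ⟂ WD (tangency), |KD| = √(10.2² + 18.3²) = 20.951 regardless of where W sits on A1. So D lies on both circle(Z, 41.67) and circle(K, 20.951); the below-ZU intersection is D = (34.964, -22.669). W is the foot of the tangent from D: W = (42.507, -5.9960).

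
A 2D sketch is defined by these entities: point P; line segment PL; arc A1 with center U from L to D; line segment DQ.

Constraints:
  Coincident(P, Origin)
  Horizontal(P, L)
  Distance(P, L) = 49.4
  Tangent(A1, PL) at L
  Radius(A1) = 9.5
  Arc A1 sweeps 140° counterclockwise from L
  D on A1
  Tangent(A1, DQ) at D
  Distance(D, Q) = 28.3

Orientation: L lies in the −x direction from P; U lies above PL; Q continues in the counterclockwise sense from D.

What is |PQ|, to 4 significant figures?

73.78

On A1, L sits at bearing -90° from U; a 140° counterclockwise sweep puts D at bearing 50°, so D = U + 9.5·(cos 50°, sin 50°) = (-43.29, 16.78). A1 meets DQ tangentially, so UD is at right angles to DQ, so DQ runs along (−sin 50°, cos 50°); with |DQ| = 28.3, Q = (-64.97, 34.97). Then |PQ| = |Q − P| = 73.78.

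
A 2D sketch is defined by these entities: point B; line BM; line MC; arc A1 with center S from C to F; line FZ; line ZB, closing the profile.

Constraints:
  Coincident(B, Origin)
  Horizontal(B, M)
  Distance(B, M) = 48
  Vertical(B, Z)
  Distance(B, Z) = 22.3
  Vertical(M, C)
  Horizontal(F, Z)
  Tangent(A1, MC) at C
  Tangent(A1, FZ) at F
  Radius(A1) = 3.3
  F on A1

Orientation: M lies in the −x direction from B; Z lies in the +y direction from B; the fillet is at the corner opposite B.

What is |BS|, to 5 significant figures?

48.570

B and Z share the same x with |BZ| = 22.3 and Z on the +y side, so Z = (0.0000, 22.300). The virtual corner opposite B is at (-48.000, 22.300). Since A1 is tangent to MC there, SC ⟂ MC and the tangent condition forces SF to be normal to FZ, with radius 3.3, so the center S sits 3.3 in from both sides at S = (-44.700, 19.000). Then |BS| = |S − B| = 48.570.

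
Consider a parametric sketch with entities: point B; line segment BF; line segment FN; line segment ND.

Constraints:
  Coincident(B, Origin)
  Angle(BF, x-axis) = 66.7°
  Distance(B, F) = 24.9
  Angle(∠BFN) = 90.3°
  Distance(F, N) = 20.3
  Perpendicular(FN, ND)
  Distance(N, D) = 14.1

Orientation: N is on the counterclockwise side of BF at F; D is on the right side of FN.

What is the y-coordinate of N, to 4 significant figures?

31.00

B is at the origin; BF runs at 66.7° with length 24.9, so F = 24.9·(cos 66.7°, sin 66.7°) = (9.849, 22.87). ∠BFN = 90.3°, so FN runs at 66.7° + (180° − 90.3°) = 156.4° from the x-axis; with |FN| = 20.3, N = F + 20.3·(cos 156.4°, sin 156.4°) = (-8.753, 31.00). So N.y = 31.00.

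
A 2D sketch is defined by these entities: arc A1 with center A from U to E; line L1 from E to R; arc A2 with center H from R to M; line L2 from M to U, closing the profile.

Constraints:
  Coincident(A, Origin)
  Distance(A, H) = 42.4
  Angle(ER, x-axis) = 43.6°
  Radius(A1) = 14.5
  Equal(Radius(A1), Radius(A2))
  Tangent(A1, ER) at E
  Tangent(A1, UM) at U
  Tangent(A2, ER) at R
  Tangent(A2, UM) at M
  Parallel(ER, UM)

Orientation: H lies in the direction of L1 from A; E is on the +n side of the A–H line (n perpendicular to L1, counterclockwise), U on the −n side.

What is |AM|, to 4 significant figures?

44.81

Tangency of A1 to both parallel lines with radius 14.5 puts E and U at A ± 14.5·n: E = (-9.999, 10.50), U = (9.999, -10.50). Equal radii place R and M the same way about H: R = H + 14.5·n = (20.71, 39.74), M = H − 14.5·n = (40.70, 18.74). Then |AM| = |M − A| = 44.81.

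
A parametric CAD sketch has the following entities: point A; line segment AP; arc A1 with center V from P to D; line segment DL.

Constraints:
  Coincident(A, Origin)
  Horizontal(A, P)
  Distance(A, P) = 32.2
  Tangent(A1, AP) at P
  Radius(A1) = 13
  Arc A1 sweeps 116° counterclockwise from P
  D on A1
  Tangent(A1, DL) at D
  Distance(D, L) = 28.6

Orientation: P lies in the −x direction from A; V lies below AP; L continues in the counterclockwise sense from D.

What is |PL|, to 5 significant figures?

44.413

A is at the origin; AP is horizontal with |AP| = 32.2 and P on the −x side, so P = (-32.200, 0.0000). A1 meets AP tangentially, so VP is at right angles to AP, so V = P + (0, -13) = (-32.200, -13.000). On A1, P sits at bearing 90° from V; a 116° counterclockwise sweep puts D at bearing 206°, so D = V + 13.0·(cos 206°, sin 206°) = (-43.884, -18.699). The tangent condition forces VD to be normal to DL, so DL runs along (−sin 206°, cos 206°); with |DL| = 28.6, L = (-31.347, -44.404). Then |PL| = |L − P| = 44.413.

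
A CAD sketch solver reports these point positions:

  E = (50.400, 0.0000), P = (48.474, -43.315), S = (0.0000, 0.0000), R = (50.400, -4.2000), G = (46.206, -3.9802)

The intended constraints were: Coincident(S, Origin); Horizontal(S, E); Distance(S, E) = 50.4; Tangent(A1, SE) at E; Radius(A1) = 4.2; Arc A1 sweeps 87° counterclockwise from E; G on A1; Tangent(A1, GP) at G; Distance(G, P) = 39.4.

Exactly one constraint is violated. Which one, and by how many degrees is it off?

Tangent(A1, GP) at G — off by 6.30°.

S = (0.00, 0.00) ✓; S.y = 0.00, E.y = 0.00 ✓; |SE| = 50.40 ✓; ∠(RE, ES) = 90.00° ✓; |RE| = 4.200 ✓; bearing(R→G) − bearing(R→E) = 87.00° ✓; |RG| = 4.200 ✓; ∠(RG, GP) = 83.70° ✗; |GP| = 39.40 ✓.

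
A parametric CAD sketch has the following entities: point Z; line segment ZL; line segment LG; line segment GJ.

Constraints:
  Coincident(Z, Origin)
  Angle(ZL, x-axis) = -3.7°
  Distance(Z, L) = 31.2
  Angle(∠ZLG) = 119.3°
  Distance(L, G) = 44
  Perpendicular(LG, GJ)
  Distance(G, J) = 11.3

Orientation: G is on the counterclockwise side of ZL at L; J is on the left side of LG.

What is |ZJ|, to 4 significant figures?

61.37

Z is at the origin; ZL runs at -3.7° with length 31.2, so L = 31.2·(cos -3.7°, sin -3.7°) = (31.13, -2.013). ∠ZLG = 119.3°, so LG runs at -3.7° + (180° − 119.3°) = 57.00° from the x-axis; with |LG| = 44.0, G = L + 44.0·(cos 57.00°, sin 57.00°) = (55.10, 34.89). LG ⟂ GJ; with |GJ| = 11.3 on the left of LG, J = G + 11.3·(-0.8387, 0.5446) = (45.62, 41.04). Then |ZJ| = |J − Z| = 61.37.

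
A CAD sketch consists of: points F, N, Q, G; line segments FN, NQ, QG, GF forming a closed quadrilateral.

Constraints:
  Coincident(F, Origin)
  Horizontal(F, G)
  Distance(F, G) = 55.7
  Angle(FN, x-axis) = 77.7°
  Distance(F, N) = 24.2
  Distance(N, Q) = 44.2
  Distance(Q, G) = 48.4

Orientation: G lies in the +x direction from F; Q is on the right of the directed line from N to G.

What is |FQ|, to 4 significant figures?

23.21

Checks: |NQ| = 44.20 ✓; |QG| = 48.40 ✓.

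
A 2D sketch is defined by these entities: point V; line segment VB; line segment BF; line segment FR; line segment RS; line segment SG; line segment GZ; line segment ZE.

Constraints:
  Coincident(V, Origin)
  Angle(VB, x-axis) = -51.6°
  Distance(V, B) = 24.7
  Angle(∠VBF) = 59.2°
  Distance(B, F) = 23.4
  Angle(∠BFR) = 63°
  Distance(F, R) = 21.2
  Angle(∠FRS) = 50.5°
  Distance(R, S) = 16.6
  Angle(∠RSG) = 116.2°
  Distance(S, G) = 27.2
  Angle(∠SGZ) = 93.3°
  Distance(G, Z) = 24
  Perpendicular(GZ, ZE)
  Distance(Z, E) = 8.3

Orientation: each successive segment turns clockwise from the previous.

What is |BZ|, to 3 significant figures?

44.0

V is at the origin; VB runs at -51.6° with length 24.7, so B = (15.3, -19.4). ∠VBF = 59.2° gives BF at -172° from the x-axis; with |BF| = 23.4, F = (-7.85, -22.5). ∠BFR = 63.0° gives FR at 70.6° from the x-axis; with |FR| = 21.2, R = (-0.810, -2.46). ∠FRS = 50.5° gives RS at -58.9° from the x-axis; with |RS| = 16.6, S = (7.76, -16.7). ∠RSG = 116.2° gives SG at -123° from the x-axis; with |SG| = 27.2, G = (-6.93, -39.6). ∠SGZ = 93.3° gives GZ at 151° from the x-axis; with |GZ| = 24.0, Z = (-27.8, -27.8). Then |BZ| = |Z − B| = 44.0.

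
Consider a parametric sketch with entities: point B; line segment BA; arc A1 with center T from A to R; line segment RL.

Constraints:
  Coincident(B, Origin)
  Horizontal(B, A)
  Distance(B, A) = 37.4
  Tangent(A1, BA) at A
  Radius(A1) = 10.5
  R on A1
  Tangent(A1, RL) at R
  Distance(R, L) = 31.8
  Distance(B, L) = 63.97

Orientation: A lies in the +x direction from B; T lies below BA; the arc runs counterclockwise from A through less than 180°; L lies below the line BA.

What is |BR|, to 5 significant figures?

33.498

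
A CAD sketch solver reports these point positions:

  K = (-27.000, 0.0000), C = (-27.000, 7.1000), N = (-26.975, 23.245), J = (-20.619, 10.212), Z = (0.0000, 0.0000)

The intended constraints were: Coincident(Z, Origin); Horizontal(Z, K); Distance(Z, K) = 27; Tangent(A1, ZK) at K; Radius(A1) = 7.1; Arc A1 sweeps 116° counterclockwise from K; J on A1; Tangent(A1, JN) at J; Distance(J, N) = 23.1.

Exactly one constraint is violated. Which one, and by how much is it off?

Distance(J, N) = 23.1 — off by 8.60.

Z = (0.00, 0.00) ✓; Z.y = 0.00, K.y = 0.00 ✓; |ZK| = 27.00 ✓; ∠(CK, KZ) = 90.00° ✓; |CK| = 7.100 ✓; bearing(C→J) − bearing(C→K) = 116.0° ✓; |CJ| = 7.099 ✓; ∠(CJ, JN) = 90.00° ✓; |JN| = 14.50 ✗.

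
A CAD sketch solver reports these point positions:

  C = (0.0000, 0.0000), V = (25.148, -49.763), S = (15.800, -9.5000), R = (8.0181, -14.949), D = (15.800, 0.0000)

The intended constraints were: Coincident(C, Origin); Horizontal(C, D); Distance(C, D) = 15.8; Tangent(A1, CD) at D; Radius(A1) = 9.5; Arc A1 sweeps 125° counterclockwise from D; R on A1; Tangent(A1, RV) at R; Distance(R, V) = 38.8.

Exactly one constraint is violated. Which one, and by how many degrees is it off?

Tangent(A1, RV) at R — off by 8.80°.

C = (0.00, 0.00) ✓; C.y = 0.00, D.y = 0.00 ✓; |CD| = 15.80 ✓; ∠(SD, DC) = 90.00° ✓; |SD| = 9.500 ✓; bearing(S→R) − bearing(S→D) = 125.0° ✓; |SR| = 9.500 ✓; ∠(SR, RV) = 98.80° ✗; |RV| = 38.80 ✓.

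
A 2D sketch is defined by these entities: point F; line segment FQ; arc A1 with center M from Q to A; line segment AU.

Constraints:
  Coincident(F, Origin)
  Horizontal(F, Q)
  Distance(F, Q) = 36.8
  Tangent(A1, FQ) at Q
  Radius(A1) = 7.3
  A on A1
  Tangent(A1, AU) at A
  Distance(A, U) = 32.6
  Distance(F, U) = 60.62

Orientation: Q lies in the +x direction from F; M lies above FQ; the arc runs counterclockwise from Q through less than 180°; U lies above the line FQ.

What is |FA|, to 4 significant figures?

44.62

F is at the origin; F and Q share the same y with |FQ| = 36.8 and Q on the +x side, so Q = (36.80, 0.000). A1 meets FQ tangentially, so MQ is at right angles to FQ, so M = Q + (0, 7.3) = (36.80, 7.300). Since MA ⟂ AU (tangency), |MU| = √(7.3² + 32.6²) = 33.41 regardless of where A sits on A1. So U lies on both circle(F, 60.62) and circle(M, 33.41); the above-FQ intersection is U = (46.07, 39.39). A is the foot of the tangent from U: A = (44.09, 6.855).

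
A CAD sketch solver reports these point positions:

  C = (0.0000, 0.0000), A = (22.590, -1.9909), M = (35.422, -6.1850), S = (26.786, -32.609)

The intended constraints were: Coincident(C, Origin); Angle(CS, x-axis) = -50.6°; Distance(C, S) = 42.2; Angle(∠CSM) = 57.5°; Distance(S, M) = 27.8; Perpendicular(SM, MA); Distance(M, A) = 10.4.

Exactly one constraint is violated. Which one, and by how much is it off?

Distance(M, A) = 10.4 — off by 3.10.

C = (0.00, 0.00) ✓; CS at -50.60° ✓; |CS| = 42.20 ✓; ∠CSM = 57.50° ✓; |SM| = 27.80 ✓; ∠(SM, MA) = 90.00° ✓; |MA| = 13.50 ✗.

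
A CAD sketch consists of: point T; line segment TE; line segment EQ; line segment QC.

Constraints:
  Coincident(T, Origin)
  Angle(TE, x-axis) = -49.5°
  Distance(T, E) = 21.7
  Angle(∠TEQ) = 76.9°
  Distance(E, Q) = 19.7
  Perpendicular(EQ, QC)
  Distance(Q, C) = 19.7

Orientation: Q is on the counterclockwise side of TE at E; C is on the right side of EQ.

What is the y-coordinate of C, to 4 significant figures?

-12.33

T is at the origin; TE runs at -49.5° with length 21.7, so E = 21.7·(cos -49.5°, sin -49.5°) = (14.09, -16.50). ∠TEQ = 76.9°, so EQ runs at -49.5° + (180° − 76.9°) = 53.60° from the x-axis; with |EQ| = 19.7, Q = E + 19.7·(cos 53.60°, sin 53.60°) = (25.78, -0.6444). The perpendicularity gives QC at right angles to EQ; with |QC| = 19.7 on the right of EQ, C = Q + 19.7·(0.8049, -0.5934) = (41.64, -12.33). So C.y = -12.33.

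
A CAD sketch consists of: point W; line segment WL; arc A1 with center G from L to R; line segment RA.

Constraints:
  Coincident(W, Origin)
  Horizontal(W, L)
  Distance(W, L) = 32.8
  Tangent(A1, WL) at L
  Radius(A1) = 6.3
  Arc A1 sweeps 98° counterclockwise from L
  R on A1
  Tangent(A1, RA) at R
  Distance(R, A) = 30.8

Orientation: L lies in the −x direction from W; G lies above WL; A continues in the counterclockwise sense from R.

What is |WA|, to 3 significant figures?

48.7

W is at the origin; W and L share the same y with |WL| = 32.8 and L on the −x side, so L = (-32.8, 0.00). Tangency of A1 to WL means the radius GL is perpendicular to WL, so G = L + (0, 6.3) = (-32.8, 6.30). On A1, L sits at bearing -90° from G; a 98° counterclockwise sweep puts R at bearing 8°, so R = G + 6.3·(cos 8°, sin 8°) = (-26.6, 7.18). Tangency of A1 to RA means the radius GR is perpendicular to RA, so RA runs along (−sin 8°, cos 8°); with |RA| = 30.8, A = (-30.8, 37.7). Then |WA| = |A − W| = 48.7.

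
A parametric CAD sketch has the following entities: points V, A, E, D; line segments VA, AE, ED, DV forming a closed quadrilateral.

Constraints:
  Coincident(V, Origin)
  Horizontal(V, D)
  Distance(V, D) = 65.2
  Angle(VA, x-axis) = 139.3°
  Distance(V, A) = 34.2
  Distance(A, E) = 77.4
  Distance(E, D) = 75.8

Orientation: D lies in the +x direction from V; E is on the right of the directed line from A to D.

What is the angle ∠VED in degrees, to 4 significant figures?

58.47°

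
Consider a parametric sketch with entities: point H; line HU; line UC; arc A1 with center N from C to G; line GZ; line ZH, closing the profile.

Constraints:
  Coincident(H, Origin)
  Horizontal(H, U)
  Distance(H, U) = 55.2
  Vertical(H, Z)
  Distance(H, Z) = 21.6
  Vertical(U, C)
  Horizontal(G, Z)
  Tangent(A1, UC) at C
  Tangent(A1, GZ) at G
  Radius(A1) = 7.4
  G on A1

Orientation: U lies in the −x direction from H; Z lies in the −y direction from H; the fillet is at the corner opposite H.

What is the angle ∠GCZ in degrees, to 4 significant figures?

37.36°

H is at the origin; H and U share the same y with |HU| = 55.2 and U on the −x side, so U = (-55.20, 0.000). HZ is vertical with |HZ| = 21.6 and Z on the −y side, so Z = (0.000, -21.60). The virtual corner opposite H is at (-55.20, -21.60). Tangency of A1 to UC means the radius NC is perpendicular to UC and since A1 is tangent to GZ there, NG ⟂ GZ, with radius 7.4, so the center N sits 7.4 in from both sides at N = (-47.80, -14.20). That places the tangent points at C = (-55.20, -14.20) on UC and G = (-47.80, -21.60) on GZ. Then cos ∠GCZ = CG·CZ / (|CG||CZ|), giving 37.36°.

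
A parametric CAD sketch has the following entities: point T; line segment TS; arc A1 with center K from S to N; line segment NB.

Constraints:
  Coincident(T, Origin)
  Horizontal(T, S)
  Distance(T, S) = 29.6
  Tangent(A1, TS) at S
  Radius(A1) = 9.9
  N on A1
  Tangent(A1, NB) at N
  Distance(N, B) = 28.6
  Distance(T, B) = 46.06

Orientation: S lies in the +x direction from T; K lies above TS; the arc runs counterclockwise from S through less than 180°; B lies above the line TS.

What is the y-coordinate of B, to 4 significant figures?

39.56

Checks: |KN| = 9.900 ✓; ∠(KN, NB) = 90.00° ✓; |NB| = 28.60 ✓; |TB| = 46.06 ✓.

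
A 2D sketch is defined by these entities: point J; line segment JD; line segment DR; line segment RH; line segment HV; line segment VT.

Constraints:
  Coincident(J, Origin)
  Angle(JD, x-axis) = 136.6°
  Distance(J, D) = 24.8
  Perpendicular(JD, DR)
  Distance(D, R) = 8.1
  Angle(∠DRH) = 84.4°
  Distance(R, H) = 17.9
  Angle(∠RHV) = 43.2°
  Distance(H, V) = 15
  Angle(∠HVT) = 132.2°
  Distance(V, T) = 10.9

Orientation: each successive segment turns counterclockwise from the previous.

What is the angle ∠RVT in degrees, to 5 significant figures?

51.249°

∠RHV = 43.2° gives HV at 99.000° from the x-axis; with |HV| = 15.0, V = (-11.787, 14.999). ∠HVT = 132.2° gives VT at 146.80° from the x-axis; with |VT| = 10.9, T = (-20.908, 20.967). Then cos ∠RVT = VR·VT / (|VR||VT|), giving 51.249°.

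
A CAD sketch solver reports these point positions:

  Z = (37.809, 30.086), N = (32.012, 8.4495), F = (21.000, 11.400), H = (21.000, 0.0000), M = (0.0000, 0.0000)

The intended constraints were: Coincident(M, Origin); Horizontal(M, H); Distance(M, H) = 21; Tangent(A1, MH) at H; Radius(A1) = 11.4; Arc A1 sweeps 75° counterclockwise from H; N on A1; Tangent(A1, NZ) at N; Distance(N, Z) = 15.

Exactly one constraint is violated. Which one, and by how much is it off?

Distance(N, Z) = 15 — off by 7.40.

M = (0.00, 0.00) ✓; M.y = 0.00, H.y = 0.00 ✓; |MH| = 21.00 ✓; ∠(FH, HM) = 90.00° ✓; |FH| = 11.40 ✓; bearing(F→N) − bearing(F→H) = 75.00° ✓; |FN| = 11.40 ✓; ∠(FN, NZ) = 90.00° ✓; |NZ| = 22.40 ✗.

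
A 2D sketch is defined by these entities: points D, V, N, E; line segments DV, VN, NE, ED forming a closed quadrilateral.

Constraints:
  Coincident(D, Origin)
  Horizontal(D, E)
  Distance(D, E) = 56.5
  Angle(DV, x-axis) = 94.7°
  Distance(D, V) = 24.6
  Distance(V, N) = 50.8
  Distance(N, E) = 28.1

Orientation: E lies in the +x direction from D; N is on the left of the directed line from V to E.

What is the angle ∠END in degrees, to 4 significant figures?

77.07°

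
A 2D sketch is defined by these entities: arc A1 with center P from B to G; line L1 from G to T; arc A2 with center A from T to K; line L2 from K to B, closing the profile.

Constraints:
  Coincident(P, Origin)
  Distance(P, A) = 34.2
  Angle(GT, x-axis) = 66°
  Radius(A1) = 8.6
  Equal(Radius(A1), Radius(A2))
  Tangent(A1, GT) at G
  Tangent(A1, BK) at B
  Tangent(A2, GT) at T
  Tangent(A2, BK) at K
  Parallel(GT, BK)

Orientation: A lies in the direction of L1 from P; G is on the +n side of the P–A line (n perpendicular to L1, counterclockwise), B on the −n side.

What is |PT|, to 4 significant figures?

35.26

The slot axis is L1's direction at 66.0°, so u = (cos 66.0°, sin 66.0°) = (0.4067, 0.9135) and n = (−sin 66.0°, cos 66.0°) = (-0.9135, 0.4067). P is at the origin and A lies 34.2 along u from P, so A = 34.2·u = (13.91, 31.24). Tangency of A1 to both parallel lines with radius 8.6 puts G and B at P ± 8.6·n: G = (-7.856, 3.498), B = (7.856, -3.498). Equal radii place T and K the same way about A: T = A + 8.6·n = (6.054, 34.74), K = A − 8.6·n = (21.77, 27.75). Then |PT| = |T − P| = 35.26.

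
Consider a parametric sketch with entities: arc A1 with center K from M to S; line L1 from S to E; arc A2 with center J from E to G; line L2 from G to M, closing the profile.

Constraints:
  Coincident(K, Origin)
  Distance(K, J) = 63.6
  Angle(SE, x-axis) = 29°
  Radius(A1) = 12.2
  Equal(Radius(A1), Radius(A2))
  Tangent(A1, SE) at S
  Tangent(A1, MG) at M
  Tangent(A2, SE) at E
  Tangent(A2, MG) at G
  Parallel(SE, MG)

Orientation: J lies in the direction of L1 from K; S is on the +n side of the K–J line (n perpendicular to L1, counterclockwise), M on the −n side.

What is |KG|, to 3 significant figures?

64.8

Tangency of A1 to both parallel lines with radius 12.2 puts S and M at K ± 12.2·n: S = (-5.91, 10.7), M = (5.91, -10.7). Equal radii place E and G the same way about J: E = J + 12.2·n = (49.7, 41.5), G = J − 12.2·n = (61.5, 20.2). Then |KG| = |G − K| = 64.8.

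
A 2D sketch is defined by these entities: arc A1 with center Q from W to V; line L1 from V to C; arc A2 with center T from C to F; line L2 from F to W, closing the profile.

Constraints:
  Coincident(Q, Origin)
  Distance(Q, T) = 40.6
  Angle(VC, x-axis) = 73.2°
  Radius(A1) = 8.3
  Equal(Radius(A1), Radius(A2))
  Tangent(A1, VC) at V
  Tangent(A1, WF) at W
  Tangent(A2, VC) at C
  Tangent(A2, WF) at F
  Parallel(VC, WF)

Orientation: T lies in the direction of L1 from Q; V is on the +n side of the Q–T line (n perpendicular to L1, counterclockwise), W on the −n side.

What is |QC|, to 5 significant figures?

41.440

The slot axis is L1's direction at 73.2°, so u = (cos 73.2°, sin 73.2°) = (0.28903, 0.95732) and n = (−sin 73.2°, cos 73.2°) = (-0.95732, 0.28903). Q is at the origin and T lies 40.6 along u from Q, so T = 40.6·u = (11.735, 38.867). Tangency of A1 to both parallel lines with radius 8.3 puts V and W at Q ± 8.3·n: V = (-7.9458, 2.3990), W = (7.9458, -2.3990). Equal radii place C and F the same way about T: C = T + 8.3·n = (3.7889, 41.266), F = T − 8.3·n = (19.680, 36.468). Then |QC| = |C − Q| = 41.440.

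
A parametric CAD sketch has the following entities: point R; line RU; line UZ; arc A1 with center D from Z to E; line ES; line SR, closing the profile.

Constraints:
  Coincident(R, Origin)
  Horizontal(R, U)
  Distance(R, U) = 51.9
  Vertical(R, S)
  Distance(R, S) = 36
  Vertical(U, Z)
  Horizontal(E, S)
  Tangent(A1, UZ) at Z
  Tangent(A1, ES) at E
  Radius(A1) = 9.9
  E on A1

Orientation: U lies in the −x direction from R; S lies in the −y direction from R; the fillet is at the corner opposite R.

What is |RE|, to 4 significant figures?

55.32

R is at the origin; R and U share the same y with |RU| = 51.9 and U on the −x side, so U = (-51.90, 0.000). RS is vertical with |RS| = 36.0 and S on the −y side, so S = (0.000, -36.00). The virtual corner opposite R is at (-51.90, -36.00). Tangency of A1 to UZ means the radius DZ is perpendicular to UZ and tangency of A1 to ES means the radius DE is perpendicular to ES, with radius 9.9, so the center D sits 9.9 in from both sides at D = (-42.00, -26.10). That places the tangent points at Z = (-51.90, -26.10) on UZ and E = (-42.00, -36.00) on ES. Then |RE| = |E − R| = 55.32.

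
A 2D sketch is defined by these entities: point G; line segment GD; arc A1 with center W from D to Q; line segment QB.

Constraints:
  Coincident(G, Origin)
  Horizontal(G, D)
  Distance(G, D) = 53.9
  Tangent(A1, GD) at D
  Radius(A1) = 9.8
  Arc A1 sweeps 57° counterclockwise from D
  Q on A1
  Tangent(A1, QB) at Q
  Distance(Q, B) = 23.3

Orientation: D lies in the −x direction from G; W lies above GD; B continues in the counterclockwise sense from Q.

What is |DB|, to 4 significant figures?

31.83

G is at the origin; GD is horizontal with |GD| = 53.9 and D on the −x side, so D = (-53.90, 0.000). Tangency of A1 to GD means the radius WD is perpendicular to GD, so W = D + (0, 9.8) = (-53.90, 9.800). On A1, D sits at bearing -90° from W; a 57° counterclockwise sweep puts Q at bearing -33°, so Q = W + 9.8·(cos -33°, sin -33°) = (-45.68, 4.463). A1 meets QB tangentially, so WQ is at right angles to QB, so QB runs along (−sin -33°, cos -33°); with |QB| = 23.3, B = (-32.99, 24.00). Then |DB| = |B − D| = 31.83.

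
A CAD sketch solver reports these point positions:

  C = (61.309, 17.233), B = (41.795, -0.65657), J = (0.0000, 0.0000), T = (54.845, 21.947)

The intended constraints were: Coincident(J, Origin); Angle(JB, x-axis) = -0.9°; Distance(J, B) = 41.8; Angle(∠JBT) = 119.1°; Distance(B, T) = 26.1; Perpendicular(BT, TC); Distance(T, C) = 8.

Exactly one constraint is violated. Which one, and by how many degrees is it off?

Perpendicular(BT, TC) — off by 6.10°.

J = (0.00, 0.00) ✓; JB at -0.9000° ✓; |JB| = 41.80 ✓; ∠JBT = 119.1° ✓; |BT| = 26.10 ✓; ∠(BT, TC) = 96.10° ✗; |TC| = 8.000 ✓.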